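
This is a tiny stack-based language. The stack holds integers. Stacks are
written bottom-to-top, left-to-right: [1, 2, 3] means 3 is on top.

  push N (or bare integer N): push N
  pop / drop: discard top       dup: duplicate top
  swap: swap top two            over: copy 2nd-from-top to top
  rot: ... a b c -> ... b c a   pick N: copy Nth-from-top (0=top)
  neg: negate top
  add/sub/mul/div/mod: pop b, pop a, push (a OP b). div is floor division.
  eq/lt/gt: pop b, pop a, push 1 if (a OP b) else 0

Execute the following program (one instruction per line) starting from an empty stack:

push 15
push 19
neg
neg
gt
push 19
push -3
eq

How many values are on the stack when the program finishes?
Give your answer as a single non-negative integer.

Answer: 2

Derivation:
After 'push 15': stack = [15] (depth 1)
After 'push 19': stack = [15, 19] (depth 2)
After 'neg': stack = [15, -19] (depth 2)
After 'neg': stack = [15, 19] (depth 2)
After 'gt': stack = [0] (depth 1)
After 'push 19': stack = [0, 19] (depth 2)
After 'push -3': stack = [0, 19, -3] (depth 3)
After 'eq': stack = [0, 0] (depth 2)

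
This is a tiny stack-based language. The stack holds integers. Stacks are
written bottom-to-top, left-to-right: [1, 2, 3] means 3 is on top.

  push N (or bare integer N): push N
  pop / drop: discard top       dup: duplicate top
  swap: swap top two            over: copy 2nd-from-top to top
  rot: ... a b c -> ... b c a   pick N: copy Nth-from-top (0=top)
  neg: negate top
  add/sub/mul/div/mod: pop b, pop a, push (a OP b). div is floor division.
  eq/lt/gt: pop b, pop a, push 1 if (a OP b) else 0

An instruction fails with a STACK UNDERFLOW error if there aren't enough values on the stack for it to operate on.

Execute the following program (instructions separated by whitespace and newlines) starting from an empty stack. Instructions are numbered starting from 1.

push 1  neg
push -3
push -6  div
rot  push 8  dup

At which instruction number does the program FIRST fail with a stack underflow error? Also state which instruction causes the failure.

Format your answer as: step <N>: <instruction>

Step 1 ('push 1'): stack = [1], depth = 1
Step 2 ('neg'): stack = [-1], depth = 1
Step 3 ('push -3'): stack = [-1, -3], depth = 2
Step 4 ('push -6'): stack = [-1, -3, -6], depth = 3
Step 5 ('div'): stack = [-1, 0], depth = 2
Step 6 ('rot'): needs 3 value(s) but depth is 2 — STACK UNDERFLOW

Answer: step 6: rot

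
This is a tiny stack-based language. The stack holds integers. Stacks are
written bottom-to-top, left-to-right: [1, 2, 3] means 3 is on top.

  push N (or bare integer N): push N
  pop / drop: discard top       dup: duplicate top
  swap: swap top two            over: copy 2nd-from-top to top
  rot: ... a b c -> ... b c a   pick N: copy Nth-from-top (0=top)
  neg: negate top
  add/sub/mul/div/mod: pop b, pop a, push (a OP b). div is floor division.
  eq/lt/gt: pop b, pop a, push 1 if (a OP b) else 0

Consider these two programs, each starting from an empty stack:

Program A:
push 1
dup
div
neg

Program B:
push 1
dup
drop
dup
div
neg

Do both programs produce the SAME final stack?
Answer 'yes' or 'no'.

Program A trace:
  After 'push 1': [1]
  After 'dup': [1, 1]
  After 'div': [1]
  After 'neg': [-1]
Program A final stack: [-1]

Program B trace:
  After 'push 1': [1]
  After 'dup': [1, 1]
  After 'drop': [1]
  After 'dup': [1, 1]
  After 'div': [1]
  After 'neg': [-1]
Program B final stack: [-1]
Same: yes

Answer: yes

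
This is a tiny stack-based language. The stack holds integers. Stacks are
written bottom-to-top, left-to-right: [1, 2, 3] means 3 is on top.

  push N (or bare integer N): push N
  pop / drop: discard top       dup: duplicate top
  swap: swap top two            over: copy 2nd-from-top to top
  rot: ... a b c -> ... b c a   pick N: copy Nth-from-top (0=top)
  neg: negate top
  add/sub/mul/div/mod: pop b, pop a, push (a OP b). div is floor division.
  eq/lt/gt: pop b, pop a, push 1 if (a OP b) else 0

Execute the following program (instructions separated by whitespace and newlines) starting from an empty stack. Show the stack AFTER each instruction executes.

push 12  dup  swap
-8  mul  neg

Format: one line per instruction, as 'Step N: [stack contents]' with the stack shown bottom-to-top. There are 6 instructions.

Step 1: [12]
Step 2: [12, 12]
Step 3: [12, 12]
Step 4: [12, 12, -8]
Step 5: [12, -96]
Step 6: [12, 96]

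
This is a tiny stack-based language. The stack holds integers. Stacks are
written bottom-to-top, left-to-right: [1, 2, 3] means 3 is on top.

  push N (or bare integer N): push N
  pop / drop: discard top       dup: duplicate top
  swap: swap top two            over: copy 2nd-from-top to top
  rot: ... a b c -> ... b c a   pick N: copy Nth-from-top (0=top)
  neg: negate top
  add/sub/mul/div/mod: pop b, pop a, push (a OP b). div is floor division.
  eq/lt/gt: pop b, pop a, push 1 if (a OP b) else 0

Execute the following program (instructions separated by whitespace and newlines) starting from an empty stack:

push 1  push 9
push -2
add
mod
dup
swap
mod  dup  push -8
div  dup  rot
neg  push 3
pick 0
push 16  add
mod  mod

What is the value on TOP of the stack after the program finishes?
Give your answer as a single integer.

Answer: 0

Derivation:
After 'push 1': [1]
After 'push 9': [1, 9]
After 'push -2': [1, 9, -2]
After 'add': [1, 7]
After 'mod': [1]
After 'dup': [1, 1]
After 'swap': [1, 1]
After 'mod': [0]
After 'dup': [0, 0]
After 'push -8': [0, 0, -8]
After 'div': [0, 0]
After 'dup': [0, 0, 0]
After 'rot': [0, 0, 0]
After 'neg': [0, 0, 0]
After 'push 3': [0, 0, 0, 3]
After 'pick 0': [0, 0, 0, 3, 3]
After 'push 16': [0, 0, 0, 3, 3, 16]
After 'add': [0, 0, 0, 3, 19]
After 'mod': [0, 0, 0, 3]
After 'mod': [0, 0, 0]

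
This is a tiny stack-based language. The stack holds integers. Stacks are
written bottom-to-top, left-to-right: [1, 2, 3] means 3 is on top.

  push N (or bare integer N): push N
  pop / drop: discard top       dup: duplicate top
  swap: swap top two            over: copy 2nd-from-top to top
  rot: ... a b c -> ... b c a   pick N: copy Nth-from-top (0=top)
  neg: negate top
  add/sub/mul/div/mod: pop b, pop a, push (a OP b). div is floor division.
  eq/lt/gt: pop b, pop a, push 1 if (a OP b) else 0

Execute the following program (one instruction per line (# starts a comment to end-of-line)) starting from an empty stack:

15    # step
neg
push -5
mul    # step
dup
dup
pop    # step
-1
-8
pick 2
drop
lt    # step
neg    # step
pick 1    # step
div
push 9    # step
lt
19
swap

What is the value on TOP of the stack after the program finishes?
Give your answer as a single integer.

After 'push 15': [15]
After 'neg': [-15]
After 'push -5': [-15, -5]
After 'mul': [75]
After 'dup': [75, 75]
After 'dup': [75, 75, 75]
After 'pop': [75, 75]
After 'push -1': [75, 75, -1]
After 'push -8': [75, 75, -1, -8]
After 'pick 2': [75, 75, -1, -8, 75]
After 'drop': [75, 75, -1, -8]
After 'lt': [75, 75, 0]
After 'neg': [75, 75, 0]
After 'pick 1': [75, 75, 0, 75]
After 'div': [75, 75, 0]
After 'push 9': [75, 75, 0, 9]
After 'lt': [75, 75, 1]
After 'push 19': [75, 75, 1, 19]
After 'swap': [75, 75, 19, 1]

Answer: 1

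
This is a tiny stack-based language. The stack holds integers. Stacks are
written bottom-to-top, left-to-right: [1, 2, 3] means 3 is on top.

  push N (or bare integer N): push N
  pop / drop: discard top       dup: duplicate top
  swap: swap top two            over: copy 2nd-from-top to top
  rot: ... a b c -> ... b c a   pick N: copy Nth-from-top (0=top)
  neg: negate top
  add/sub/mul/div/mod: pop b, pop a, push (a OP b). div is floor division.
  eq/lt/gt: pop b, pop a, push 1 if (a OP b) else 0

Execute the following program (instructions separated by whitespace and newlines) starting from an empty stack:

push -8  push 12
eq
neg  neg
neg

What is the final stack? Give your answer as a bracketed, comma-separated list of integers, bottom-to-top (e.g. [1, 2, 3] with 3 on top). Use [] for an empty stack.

After 'push -8': [-8]
After 'push 12': [-8, 12]
After 'eq': [0]
After 'neg': [0]
After 'neg': [0]
After 'neg': [0]

Answer: [0]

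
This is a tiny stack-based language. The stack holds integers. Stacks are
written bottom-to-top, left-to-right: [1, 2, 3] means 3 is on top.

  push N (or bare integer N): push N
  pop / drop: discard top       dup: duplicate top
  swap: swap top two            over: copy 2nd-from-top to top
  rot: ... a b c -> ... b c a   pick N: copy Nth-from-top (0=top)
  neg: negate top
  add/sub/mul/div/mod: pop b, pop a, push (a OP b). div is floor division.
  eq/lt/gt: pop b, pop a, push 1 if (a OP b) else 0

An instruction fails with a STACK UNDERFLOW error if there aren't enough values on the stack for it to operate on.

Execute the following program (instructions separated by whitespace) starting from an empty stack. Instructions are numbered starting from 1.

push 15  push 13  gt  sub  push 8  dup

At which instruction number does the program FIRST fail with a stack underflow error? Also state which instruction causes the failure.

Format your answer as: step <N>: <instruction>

Answer: step 4: sub

Derivation:
Step 1 ('push 15'): stack = [15], depth = 1
Step 2 ('push 13'): stack = [15, 13], depth = 2
Step 3 ('gt'): stack = [1], depth = 1
Step 4 ('sub'): needs 2 value(s) but depth is 1 — STACK UNDERFLOW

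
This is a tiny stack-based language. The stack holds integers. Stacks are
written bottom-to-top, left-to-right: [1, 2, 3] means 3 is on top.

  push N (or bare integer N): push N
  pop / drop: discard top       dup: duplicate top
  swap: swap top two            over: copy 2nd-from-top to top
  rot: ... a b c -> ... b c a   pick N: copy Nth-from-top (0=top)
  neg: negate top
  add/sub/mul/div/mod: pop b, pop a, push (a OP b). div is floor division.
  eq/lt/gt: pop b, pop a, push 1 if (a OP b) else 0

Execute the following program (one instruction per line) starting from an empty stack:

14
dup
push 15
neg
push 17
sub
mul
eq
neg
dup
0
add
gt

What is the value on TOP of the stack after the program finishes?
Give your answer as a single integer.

Answer: 0

Derivation:
After 'push 14': [14]
After 'dup': [14, 14]
After 'push 15': [14, 14, 15]
After 'neg': [14, 14, -15]
After 'push 17': [14, 14, -15, 17]
After 'sub': [14, 14, -32]
After 'mul': [14, -448]
After 'eq': [0]
After 'neg': [0]
After 'dup': [0, 0]
After 'push 0': [0, 0, 0]
After 'add': [0, 0]
After 'gt': [0]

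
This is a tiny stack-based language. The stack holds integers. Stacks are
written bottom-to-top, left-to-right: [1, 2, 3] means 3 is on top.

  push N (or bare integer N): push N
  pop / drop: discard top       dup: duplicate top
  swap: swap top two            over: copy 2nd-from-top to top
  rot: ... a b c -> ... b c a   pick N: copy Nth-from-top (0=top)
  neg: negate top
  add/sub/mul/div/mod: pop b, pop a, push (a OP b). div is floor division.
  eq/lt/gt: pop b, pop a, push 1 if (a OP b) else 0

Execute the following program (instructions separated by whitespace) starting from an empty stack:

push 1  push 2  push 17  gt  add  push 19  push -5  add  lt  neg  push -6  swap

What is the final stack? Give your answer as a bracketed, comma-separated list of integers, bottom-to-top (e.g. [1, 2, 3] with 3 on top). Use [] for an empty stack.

After 'push 1': [1]
After 'push 2': [1, 2]
After 'push 17': [1, 2, 17]
After 'gt': [1, 0]
After 'add': [1]
After 'push 19': [1, 19]
After 'push -5': [1, 19, -5]
After 'add': [1, 14]
After 'lt': [1]
After 'neg': [-1]
After 'push -6': [-1, -6]
After 'swap': [-6, -1]

Answer: [-6, -1]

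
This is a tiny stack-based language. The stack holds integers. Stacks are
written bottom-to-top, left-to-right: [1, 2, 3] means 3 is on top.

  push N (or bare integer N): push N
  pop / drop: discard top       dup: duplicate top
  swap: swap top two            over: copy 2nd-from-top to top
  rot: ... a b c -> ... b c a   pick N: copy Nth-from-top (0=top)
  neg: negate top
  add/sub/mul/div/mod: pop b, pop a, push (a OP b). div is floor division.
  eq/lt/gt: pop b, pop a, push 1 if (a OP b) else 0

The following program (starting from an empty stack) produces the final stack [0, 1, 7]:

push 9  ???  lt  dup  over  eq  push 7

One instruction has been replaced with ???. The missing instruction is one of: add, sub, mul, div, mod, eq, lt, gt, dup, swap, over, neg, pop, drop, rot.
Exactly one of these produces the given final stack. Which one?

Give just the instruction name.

Stack before ???: [9]
Stack after ???:  [9, 9]
The instruction that transforms [9] -> [9, 9] is: dup

Answer: dup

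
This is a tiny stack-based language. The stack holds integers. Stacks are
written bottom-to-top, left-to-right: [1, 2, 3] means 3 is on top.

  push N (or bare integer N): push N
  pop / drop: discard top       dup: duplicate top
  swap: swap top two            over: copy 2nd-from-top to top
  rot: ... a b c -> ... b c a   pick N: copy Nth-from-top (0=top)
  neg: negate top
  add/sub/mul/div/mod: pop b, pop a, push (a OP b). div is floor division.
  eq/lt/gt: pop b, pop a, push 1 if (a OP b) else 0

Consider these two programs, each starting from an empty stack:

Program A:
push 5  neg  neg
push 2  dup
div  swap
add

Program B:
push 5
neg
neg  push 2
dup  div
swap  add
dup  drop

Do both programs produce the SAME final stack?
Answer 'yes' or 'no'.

Answer: yes

Derivation:
Program A trace:
  After 'push 5': [5]
  After 'neg': [-5]
  After 'neg': [5]
  After 'push 2': [5, 2]
  After 'dup': [5, 2, 2]
  After 'div': [5, 1]
  After 'swap': [1, 5]
  After 'add': [6]
Program A final stack: [6]

Program B trace:
  After 'push 5': [5]
  After 'neg': [-5]
  After 'neg': [5]
  After 'push 2': [5, 2]
  After 'dup': [5, 2, 2]
  After 'div': [5, 1]
  After 'swap': [1, 5]
  After 'add': [6]
  After 'dup': [6, 6]
  After 'drop': [6]
Program B final stack: [6]
Same: yes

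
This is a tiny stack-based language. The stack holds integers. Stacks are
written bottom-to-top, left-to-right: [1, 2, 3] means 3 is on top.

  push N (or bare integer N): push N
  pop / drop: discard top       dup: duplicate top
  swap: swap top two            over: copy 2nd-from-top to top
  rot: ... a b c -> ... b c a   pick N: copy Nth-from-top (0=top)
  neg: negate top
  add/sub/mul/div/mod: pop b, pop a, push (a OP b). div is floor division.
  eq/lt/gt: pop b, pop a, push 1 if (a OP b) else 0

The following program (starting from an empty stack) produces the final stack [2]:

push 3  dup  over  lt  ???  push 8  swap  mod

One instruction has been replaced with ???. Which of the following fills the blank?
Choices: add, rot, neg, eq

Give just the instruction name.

Stack before ???: [3, 0]
Stack after ???:  [3]
Checking each choice:
  add: MATCH
  rot: stack underflow (need 3, have 2)
  neg: modulo by zero
  eq: modulo by zero


Answer: add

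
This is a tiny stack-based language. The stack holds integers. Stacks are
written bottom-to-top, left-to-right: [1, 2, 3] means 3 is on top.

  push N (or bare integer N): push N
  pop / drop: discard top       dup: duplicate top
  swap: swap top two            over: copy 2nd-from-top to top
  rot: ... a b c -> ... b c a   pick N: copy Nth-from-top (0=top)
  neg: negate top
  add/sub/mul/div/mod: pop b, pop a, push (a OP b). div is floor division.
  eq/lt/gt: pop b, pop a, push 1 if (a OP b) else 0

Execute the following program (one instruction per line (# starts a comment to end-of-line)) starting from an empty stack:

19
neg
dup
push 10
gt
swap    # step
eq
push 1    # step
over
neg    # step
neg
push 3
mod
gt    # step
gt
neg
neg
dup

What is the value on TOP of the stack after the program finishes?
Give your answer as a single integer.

After 'push 19': [19]
After 'neg': [-19]
After 'dup': [-19, -19]
After 'push 10': [-19, -19, 10]
After 'gt': [-19, 0]
After 'swap': [0, -19]
After 'eq': [0]
After 'push 1': [0, 1]
After 'over': [0, 1, 0]
After 'neg': [0, 1, 0]
After 'neg': [0, 1, 0]
After 'push 3': [0, 1, 0, 3]
After 'mod': [0, 1, 0]
After 'gt': [0, 1]
After 'gt': [0]
After 'neg': [0]
After 'neg': [0]
After 'dup': [0, 0]

Answer: 0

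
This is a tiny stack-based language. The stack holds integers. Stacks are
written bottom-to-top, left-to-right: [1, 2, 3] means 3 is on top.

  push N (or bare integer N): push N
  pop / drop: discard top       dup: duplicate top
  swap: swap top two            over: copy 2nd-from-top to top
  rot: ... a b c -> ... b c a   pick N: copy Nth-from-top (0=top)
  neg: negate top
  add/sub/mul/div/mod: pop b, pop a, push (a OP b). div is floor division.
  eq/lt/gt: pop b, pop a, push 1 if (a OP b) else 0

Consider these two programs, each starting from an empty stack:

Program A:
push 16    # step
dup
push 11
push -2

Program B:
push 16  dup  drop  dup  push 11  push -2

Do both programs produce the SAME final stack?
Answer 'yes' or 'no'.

Program A trace:
  After 'push 16': [16]
  After 'dup': [16, 16]
  After 'push 11': [16, 16, 11]
  After 'push -2': [16, 16, 11, -2]
Program A final stack: [16, 16, 11, -2]

Program B trace:
  After 'push 16': [16]
  After 'dup': [16, 16]
  After 'drop': [16]
  After 'dup': [16, 16]
  After 'push 11': [16, 16, 11]
  After 'push -2': [16, 16, 11, -2]
Program B final stack: [16, 16, 11, -2]
Same: yes

Answer: yes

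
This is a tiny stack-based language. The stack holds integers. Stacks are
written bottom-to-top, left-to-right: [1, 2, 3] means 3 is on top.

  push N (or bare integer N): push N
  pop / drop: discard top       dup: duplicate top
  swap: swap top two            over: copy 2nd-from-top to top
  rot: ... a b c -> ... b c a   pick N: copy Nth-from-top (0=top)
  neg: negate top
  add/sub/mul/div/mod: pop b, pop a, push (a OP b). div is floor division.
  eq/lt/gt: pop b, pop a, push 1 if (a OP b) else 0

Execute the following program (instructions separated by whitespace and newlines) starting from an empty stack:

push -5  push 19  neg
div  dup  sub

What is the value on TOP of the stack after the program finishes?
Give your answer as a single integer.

After 'push -5': [-5]
After 'push 19': [-5, 19]
After 'neg': [-5, -19]
After 'div': [0]
After 'dup': [0, 0]
After 'sub': [0]

Answer: 0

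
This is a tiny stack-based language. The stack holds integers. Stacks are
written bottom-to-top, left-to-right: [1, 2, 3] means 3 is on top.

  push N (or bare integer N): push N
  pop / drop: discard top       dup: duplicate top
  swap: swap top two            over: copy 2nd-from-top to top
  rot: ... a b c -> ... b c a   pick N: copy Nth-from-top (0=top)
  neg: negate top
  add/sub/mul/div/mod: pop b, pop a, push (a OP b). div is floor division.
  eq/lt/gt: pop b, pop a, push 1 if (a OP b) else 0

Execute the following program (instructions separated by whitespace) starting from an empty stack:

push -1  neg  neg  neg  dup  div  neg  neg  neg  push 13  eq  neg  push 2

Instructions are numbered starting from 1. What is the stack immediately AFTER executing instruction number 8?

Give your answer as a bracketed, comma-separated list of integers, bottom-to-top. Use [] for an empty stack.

Answer: [1]

Derivation:
Step 1 ('push -1'): [-1]
Step 2 ('neg'): [1]
Step 3 ('neg'): [-1]
Step 4 ('neg'): [1]
Step 5 ('dup'): [1, 1]
Step 6 ('div'): [1]
Step 7 ('neg'): [-1]
Step 8 ('neg'): [1]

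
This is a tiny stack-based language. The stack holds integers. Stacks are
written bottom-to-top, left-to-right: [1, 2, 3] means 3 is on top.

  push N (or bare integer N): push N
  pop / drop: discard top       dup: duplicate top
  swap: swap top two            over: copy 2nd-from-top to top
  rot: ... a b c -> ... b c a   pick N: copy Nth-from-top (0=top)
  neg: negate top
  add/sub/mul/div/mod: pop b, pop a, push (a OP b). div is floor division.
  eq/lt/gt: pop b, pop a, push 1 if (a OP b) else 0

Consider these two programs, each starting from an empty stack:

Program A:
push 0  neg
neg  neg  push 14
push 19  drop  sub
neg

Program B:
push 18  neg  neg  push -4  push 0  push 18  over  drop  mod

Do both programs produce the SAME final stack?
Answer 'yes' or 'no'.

Program A trace:
  After 'push 0': [0]
  After 'neg': [0]
  After 'neg': [0]
  After 'neg': [0]
  After 'push 14': [0, 14]
  After 'push 19': [0, 14, 19]
  After 'drop': [0, 14]
  After 'sub': [-14]
  After 'neg': [14]
Program A final stack: [14]

Program B trace:
  After 'push 18': [18]
  After 'neg': [-18]
  After 'neg': [18]
  After 'push -4': [18, -4]
  After 'push 0': [18, -4, 0]
  After 'push 18': [18, -4, 0, 18]
  After 'over': [18, -4, 0, 18, 0]
  After 'drop': [18, -4, 0, 18]
  After 'mod': [18, -4, 0]
Program B final stack: [18, -4, 0]
Same: no

Answer: no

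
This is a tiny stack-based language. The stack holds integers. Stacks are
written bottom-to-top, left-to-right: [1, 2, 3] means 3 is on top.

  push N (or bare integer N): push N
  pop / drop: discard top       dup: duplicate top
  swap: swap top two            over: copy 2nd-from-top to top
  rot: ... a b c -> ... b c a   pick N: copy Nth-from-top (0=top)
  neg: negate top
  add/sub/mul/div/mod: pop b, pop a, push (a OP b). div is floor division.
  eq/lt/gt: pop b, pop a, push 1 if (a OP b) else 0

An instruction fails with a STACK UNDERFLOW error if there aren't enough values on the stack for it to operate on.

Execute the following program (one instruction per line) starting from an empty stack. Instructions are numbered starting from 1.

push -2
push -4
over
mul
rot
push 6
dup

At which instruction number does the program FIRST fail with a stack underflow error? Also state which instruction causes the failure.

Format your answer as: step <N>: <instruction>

Step 1 ('push -2'): stack = [-2], depth = 1
Step 2 ('push -4'): stack = [-2, -4], depth = 2
Step 3 ('over'): stack = [-2, -4, -2], depth = 3
Step 4 ('mul'): stack = [-2, 8], depth = 2
Step 5 ('rot'): needs 3 value(s) but depth is 2 — STACK UNDERFLOW

Answer: step 5: rot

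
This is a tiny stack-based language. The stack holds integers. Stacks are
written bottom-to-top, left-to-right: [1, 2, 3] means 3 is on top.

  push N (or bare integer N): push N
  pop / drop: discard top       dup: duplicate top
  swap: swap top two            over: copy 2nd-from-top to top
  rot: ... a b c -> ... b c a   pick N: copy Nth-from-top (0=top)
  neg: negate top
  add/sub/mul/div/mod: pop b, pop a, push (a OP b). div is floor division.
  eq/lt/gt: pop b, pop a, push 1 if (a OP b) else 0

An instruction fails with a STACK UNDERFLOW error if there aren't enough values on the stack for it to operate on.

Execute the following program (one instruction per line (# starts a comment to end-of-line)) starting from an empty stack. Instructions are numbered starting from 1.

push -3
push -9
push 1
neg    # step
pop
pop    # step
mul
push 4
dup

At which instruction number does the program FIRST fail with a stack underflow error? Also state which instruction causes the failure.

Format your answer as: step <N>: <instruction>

Step 1 ('push -3'): stack = [-3], depth = 1
Step 2 ('push -9'): stack = [-3, -9], depth = 2
Step 3 ('push 1'): stack = [-3, -9, 1], depth = 3
Step 4 ('neg'): stack = [-3, -9, -1], depth = 3
Step 5 ('pop'): stack = [-3, -9], depth = 2
Step 6 ('pop'): stack = [-3], depth = 1
Step 7 ('mul'): needs 2 value(s) but depth is 1 — STACK UNDERFLOW

Answer: step 7: mul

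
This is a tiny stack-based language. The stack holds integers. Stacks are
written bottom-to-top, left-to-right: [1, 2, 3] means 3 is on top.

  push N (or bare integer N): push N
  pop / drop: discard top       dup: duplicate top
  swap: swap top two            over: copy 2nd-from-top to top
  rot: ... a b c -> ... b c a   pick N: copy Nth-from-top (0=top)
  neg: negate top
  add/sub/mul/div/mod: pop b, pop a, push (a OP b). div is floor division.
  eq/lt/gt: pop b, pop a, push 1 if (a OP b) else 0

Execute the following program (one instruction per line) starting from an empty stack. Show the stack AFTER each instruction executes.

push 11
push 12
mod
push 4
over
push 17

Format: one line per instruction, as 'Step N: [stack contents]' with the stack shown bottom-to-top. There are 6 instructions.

Step 1: [11]
Step 2: [11, 12]
Step 3: [11]
Step 4: [11, 4]
Step 5: [11, 4, 11]
Step 6: [11, 4, 11, 17]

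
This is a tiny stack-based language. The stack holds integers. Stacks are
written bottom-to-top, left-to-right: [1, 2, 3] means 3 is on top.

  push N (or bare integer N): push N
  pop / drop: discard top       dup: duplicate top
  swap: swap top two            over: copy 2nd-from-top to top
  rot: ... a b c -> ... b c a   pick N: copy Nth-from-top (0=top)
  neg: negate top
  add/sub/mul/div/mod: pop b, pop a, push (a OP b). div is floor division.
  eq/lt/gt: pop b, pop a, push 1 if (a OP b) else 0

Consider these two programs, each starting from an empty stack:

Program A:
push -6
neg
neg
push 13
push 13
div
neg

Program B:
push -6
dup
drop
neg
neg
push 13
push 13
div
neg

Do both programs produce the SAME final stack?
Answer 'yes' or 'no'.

Answer: yes

Derivation:
Program A trace:
  After 'push -6': [-6]
  After 'neg': [6]
  After 'neg': [-6]
  After 'push 13': [-6, 13]
  After 'push 13': [-6, 13, 13]
  After 'div': [-6, 1]
  After 'neg': [-6, -1]
Program A final stack: [-6, -1]

Program B trace:
  After 'push -6': [-6]
  After 'dup': [-6, -6]
  After 'drop': [-6]
  After 'neg': [6]
  After 'neg': [-6]
  After 'push 13': [-6, 13]
  After 'push 13': [-6, 13, 13]
  After 'div': [-6, 1]
  After 'neg': [-6, -1]
Program B final stack: [-6, -1]
Same: yes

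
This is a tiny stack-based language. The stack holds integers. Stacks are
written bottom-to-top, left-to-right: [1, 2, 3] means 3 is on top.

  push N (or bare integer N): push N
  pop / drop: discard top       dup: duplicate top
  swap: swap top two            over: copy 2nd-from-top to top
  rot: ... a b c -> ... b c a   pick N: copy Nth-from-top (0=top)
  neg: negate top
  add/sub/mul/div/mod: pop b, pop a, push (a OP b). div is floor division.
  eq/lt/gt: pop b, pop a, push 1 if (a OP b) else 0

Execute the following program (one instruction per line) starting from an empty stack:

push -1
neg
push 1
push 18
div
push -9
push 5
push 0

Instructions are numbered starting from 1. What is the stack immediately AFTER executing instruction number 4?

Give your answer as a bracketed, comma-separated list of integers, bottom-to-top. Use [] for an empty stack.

Answer: [1, 1, 18]

Derivation:
Step 1 ('push -1'): [-1]
Step 2 ('neg'): [1]
Step 3 ('push 1'): [1, 1]
Step 4 ('push 18'): [1, 1, 18]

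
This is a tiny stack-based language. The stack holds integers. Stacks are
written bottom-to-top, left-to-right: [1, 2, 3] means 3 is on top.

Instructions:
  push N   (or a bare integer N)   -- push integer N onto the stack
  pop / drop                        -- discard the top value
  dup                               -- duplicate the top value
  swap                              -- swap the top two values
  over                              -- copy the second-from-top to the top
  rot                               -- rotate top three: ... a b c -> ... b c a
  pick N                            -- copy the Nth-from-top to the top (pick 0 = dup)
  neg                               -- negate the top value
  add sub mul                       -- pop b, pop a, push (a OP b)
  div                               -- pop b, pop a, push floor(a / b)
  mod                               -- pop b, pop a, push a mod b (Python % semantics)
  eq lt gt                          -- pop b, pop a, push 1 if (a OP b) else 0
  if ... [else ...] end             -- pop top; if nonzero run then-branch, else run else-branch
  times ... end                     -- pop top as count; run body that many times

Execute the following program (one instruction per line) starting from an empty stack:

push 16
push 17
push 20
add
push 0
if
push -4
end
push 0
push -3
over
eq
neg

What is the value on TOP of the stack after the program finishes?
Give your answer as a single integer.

After 'push 16': [16]
After 'push 17': [16, 17]
After 'push 20': [16, 17, 20]
After 'add': [16, 37]
After 'push 0': [16, 37, 0]
After 'if': [16, 37]
After 'push 0': [16, 37, 0]
After 'push -3': [16, 37, 0, -3]
After 'over': [16, 37, 0, -3, 0]
After 'eq': [16, 37, 0, 0]
After 'neg': [16, 37, 0, 0]

Answer: 0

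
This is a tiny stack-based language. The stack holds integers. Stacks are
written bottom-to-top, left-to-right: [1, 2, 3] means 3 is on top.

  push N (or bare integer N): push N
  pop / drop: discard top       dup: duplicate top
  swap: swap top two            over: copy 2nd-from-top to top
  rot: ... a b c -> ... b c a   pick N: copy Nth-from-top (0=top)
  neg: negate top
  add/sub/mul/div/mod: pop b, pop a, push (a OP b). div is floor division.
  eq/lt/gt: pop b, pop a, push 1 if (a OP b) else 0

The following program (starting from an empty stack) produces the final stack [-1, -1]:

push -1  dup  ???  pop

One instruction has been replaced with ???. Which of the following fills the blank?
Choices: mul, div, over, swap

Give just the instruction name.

Stack before ???: [-1, -1]
Stack after ???:  [-1, -1, -1]
Checking each choice:
  mul: produces []
  div: produces []
  over: MATCH
  swap: produces [-1]


Answer: over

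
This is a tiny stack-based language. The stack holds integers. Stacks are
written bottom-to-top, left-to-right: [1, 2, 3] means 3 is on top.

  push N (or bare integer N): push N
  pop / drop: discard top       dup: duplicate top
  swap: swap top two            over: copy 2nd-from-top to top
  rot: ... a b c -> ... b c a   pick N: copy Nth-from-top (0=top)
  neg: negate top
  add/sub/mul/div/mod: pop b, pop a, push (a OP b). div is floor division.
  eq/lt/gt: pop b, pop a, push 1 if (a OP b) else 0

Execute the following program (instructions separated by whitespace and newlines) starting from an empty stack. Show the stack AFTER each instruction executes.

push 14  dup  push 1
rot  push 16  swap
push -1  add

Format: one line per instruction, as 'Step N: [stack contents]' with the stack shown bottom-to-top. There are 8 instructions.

Step 1: [14]
Step 2: [14, 14]
Step 3: [14, 14, 1]
Step 4: [14, 1, 14]
Step 5: [14, 1, 14, 16]
Step 6: [14, 1, 16, 14]
Step 7: [14, 1, 16, 14, -1]
Step 8: [14, 1, 16, 13]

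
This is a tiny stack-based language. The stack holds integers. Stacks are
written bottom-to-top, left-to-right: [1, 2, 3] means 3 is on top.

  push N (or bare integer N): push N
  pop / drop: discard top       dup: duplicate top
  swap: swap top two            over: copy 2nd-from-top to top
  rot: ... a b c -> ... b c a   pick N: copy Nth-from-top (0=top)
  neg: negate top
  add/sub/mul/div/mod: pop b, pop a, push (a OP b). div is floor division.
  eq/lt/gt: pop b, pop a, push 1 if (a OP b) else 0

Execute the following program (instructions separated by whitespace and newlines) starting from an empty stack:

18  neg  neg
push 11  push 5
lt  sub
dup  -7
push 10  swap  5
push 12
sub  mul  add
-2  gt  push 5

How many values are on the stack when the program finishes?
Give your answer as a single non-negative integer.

Answer: 4

Derivation:
After 'push 18': stack = [18] (depth 1)
After 'neg': stack = [-18] (depth 1)
After 'neg': stack = [18] (depth 1)
After 'push 11': stack = [18, 11] (depth 2)
After 'push 5': stack = [18, 11, 5] (depth 3)
After 'lt': stack = [18, 0] (depth 2)
After 'sub': stack = [18] (depth 1)
After 'dup': stack = [18, 18] (depth 2)
After 'push -7': stack = [18, 18, -7] (depth 3)
After 'push 10': stack = [18, 18, -7, 10] (depth 4)
After 'swap': stack = [18, 18, 10, -7] (depth 4)
After 'push 5': stack = [18, 18, 10, -7, 5] (depth 5)
After 'push 12': stack = [18, 18, 10, -7, 5, 12] (depth 6)
After 'sub': stack = [18, 18, 10, -7, -7] (depth 5)
After 'mul': stack = [18, 18, 10, 49] (depth 4)
After 'add': stack = [18, 18, 59] (depth 3)
After 'push -2': stack = [18, 18, 59, -2] (depth 4)
After 'gt': stack = [18, 18, 1] (depth 3)
After 'push 5': stack = [18, 18, 1, 5] (depth 4)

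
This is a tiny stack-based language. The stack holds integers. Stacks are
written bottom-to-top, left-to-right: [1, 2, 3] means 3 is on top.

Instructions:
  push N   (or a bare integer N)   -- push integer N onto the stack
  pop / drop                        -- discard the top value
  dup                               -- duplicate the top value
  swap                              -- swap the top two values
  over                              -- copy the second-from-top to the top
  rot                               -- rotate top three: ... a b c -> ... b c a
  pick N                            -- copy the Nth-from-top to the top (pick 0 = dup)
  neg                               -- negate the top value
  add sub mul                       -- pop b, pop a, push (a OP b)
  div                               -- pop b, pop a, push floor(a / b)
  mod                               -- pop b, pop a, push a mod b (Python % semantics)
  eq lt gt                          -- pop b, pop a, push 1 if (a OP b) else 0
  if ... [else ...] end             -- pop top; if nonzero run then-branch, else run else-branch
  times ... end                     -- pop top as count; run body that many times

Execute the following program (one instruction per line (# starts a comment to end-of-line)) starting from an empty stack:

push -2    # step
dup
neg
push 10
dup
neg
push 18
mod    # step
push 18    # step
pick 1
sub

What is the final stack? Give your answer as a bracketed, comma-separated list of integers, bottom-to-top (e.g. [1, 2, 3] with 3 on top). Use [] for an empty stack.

After 'push -2': [-2]
After 'dup': [-2, -2]
After 'neg': [-2, 2]
After 'push 10': [-2, 2, 10]
After 'dup': [-2, 2, 10, 10]
After 'neg': [-2, 2, 10, -10]
After 'push 18': [-2, 2, 10, -10, 18]
After 'mod': [-2, 2, 10, 8]
After 'push 18': [-2, 2, 10, 8, 18]
After 'pick 1': [-2, 2, 10, 8, 18, 8]
After 'sub': [-2, 2, 10, 8, 10]

Answer: [-2, 2, 10, 8, 10]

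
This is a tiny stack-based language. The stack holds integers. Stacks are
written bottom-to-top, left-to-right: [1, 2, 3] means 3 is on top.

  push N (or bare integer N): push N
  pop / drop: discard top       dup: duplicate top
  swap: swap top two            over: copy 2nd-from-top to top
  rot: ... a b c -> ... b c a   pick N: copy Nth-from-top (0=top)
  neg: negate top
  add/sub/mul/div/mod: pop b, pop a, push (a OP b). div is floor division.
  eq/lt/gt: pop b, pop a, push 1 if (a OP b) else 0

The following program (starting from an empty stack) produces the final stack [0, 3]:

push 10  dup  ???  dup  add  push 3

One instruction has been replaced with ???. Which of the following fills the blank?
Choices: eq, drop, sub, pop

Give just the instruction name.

Answer: sub

Derivation:
Stack before ???: [10, 10]
Stack after ???:  [0]
Checking each choice:
  eq: produces [2, 3]
  drop: produces [20, 3]
  sub: MATCH
  pop: produces [20, 3]


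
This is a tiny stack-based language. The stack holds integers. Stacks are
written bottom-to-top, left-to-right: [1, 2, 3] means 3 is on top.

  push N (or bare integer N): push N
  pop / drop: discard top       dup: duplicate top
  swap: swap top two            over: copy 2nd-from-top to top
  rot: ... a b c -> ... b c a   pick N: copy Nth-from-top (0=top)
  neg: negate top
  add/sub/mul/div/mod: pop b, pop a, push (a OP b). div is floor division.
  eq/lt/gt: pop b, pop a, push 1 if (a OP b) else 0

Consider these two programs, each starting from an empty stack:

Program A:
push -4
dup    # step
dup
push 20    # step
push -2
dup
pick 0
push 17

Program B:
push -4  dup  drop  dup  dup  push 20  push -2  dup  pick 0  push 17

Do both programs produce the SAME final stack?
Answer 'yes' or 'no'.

Program A trace:
  After 'push -4': [-4]
  After 'dup': [-4, -4]
  After 'dup': [-4, -4, -4]
  After 'push 20': [-4, -4, -4, 20]
  After 'push -2': [-4, -4, -4, 20, -2]
  After 'dup': [-4, -4, -4, 20, -2, -2]
  After 'pick 0': [-4, -4, -4, 20, -2, -2, -2]
  After 'push 17': [-4, -4, -4, 20, -2, -2, -2, 17]
Program A final stack: [-4, -4, -4, 20, -2, -2, -2, 17]

Program B trace:
  After 'push -4': [-4]
  After 'dup': [-4, -4]
  After 'drop': [-4]
  After 'dup': [-4, -4]
  After 'dup': [-4, -4, -4]
  After 'push 20': [-4, -4, -4, 20]
  After 'push -2': [-4, -4, -4, 20, -2]
  After 'dup': [-4, -4, -4, 20, -2, -2]
  After 'pick 0': [-4, -4, -4, 20, -2, -2, -2]
  After 'push 17': [-4, -4, -4, 20, -2, -2, -2, 17]
Program B final stack: [-4, -4, -4, 20, -2, -2, -2, 17]
Same: yes

Answer: yes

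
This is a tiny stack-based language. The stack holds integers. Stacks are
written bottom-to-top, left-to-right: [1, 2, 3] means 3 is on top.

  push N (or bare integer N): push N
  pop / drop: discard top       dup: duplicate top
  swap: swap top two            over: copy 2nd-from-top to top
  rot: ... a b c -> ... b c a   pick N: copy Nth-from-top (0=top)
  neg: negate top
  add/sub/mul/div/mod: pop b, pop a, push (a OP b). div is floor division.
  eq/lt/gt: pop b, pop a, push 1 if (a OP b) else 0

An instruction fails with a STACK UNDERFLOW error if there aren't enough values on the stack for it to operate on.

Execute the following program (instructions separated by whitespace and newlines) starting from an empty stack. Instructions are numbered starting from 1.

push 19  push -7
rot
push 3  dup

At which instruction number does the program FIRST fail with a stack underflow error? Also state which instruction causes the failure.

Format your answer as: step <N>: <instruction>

Answer: step 3: rot

Derivation:
Step 1 ('push 19'): stack = [19], depth = 1
Step 2 ('push -7'): stack = [19, -7], depth = 2
Step 3 ('rot'): needs 3 value(s) but depth is 2 — STACK UNDERFLOW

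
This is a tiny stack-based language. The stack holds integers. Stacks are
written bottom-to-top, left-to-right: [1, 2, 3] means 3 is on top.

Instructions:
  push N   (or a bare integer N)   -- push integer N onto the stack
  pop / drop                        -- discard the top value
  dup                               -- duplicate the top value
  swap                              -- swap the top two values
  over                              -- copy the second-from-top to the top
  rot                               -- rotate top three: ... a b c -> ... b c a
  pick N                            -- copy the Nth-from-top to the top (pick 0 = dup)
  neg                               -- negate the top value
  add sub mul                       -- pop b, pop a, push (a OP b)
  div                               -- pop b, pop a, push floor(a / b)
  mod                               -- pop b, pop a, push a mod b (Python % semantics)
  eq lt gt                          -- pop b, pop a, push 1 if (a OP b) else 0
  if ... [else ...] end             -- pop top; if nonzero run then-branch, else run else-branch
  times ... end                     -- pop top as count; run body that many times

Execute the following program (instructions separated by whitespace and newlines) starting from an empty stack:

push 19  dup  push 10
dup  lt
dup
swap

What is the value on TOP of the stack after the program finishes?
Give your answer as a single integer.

Answer: 0

Derivation:
After 'push 19': [19]
After 'dup': [19, 19]
After 'push 10': [19, 19, 10]
After 'dup': [19, 19, 10, 10]
After 'lt': [19, 19, 0]
After 'dup': [19, 19, 0, 0]
After 'swap': [19, 19, 0, 0]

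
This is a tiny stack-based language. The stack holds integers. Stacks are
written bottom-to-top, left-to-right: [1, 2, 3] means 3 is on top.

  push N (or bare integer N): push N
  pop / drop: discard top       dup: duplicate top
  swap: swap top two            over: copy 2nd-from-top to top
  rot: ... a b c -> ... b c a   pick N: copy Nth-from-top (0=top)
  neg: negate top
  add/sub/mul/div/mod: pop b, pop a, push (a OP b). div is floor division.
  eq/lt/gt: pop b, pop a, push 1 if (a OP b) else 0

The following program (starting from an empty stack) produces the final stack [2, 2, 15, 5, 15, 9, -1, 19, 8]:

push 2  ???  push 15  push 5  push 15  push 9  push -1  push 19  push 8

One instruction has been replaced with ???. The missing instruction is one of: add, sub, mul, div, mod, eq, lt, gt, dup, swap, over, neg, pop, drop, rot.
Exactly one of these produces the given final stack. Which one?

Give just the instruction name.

Stack before ???: [2]
Stack after ???:  [2, 2]
The instruction that transforms [2] -> [2, 2] is: dup

Answer: dup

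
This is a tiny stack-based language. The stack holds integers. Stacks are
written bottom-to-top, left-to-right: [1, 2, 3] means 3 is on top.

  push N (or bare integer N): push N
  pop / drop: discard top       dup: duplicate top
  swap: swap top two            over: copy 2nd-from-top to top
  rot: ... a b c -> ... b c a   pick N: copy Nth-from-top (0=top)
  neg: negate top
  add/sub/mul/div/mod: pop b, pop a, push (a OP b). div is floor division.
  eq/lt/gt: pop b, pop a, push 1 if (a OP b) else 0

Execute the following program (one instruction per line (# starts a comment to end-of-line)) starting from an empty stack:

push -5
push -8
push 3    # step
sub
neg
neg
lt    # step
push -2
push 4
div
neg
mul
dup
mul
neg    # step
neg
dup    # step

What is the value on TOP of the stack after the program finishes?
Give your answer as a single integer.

After 'push -5': [-5]
After 'push -8': [-5, -8]
After 'push 3': [-5, -8, 3]
After 'sub': [-5, -11]
After 'neg': [-5, 11]
After 'neg': [-5, -11]
After 'lt': [0]
After 'push -2': [0, -2]
After 'push 4': [0, -2, 4]
After 'div': [0, -1]
After 'neg': [0, 1]
After 'mul': [0]
After 'dup': [0, 0]
After 'mul': [0]
After 'neg': [0]
After 'neg': [0]
After 'dup': [0, 0]

Answer: 0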